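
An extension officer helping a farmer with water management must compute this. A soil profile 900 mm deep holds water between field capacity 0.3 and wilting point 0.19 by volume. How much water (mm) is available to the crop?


AW = (FC - WP) * D
   = (0.3 - 0.19) * 900
   = 0.11 * 900
   = 99 mm


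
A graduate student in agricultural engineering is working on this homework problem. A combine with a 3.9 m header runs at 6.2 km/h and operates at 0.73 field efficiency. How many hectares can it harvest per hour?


C = w * v * eta_f / 10
  = 3.9 * 6.2 * 0.73 / 10
  = 17.65 / 10
  = 1.77 ha/h


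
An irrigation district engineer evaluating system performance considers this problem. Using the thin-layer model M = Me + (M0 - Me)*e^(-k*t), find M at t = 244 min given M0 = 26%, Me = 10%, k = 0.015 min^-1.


M = Me + (M0 - Me) * e^(-k*t)
  = 10 + (26 - 10) * e^(-0.015*244)
  = 10 + 16 * e^(-3.660)
  = 10 + 16 * 0.02573
  = 10 + 0.4117
  = 10.41%


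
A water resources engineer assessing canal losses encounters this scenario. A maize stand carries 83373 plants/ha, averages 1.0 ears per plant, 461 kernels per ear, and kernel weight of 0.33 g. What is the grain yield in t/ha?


Y = density * ears * kernels * kw
  = 83373 * 1.0 * 461 * 0.33 g/ha
  = 12683534.49 g/ha
  = 12683.53 kg/ha = 12.68 t/ha


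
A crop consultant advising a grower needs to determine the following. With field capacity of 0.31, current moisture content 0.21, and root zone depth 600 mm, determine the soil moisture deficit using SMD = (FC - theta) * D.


SMD = (FC - theta) * D
    = (0.31 - 0.21) * 600
    = 0.100 * 600
    = 60 mm


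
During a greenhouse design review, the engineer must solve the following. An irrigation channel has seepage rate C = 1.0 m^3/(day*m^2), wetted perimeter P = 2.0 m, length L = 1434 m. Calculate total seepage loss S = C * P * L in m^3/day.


S = C * P * L
  = 1.0 * 2.0 * 1434
  = 2868 m^3/day


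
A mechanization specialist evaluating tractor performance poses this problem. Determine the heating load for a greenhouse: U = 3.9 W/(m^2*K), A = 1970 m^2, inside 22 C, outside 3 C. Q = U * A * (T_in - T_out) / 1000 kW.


dT = 22 - (3) = 19 K
Q = U * A * dT
  = 3.9 * 1970 * 19
  = 145977 W = 145.98 kW


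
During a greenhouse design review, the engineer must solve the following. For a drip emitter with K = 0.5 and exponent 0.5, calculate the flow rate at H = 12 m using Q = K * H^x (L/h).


Q = K * H^x
  = 0.5 * 12^0.5
  = 0.5 * 3.4641
  = 1.73 L/h


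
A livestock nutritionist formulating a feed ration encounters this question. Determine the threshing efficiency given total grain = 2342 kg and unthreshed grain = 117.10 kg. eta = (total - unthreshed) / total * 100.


eta = (total - unthreshed) / total * 100
    = (2342 - 117.10) / 2342 * 100
    = 2224.90 / 2342 * 100
    = 95%


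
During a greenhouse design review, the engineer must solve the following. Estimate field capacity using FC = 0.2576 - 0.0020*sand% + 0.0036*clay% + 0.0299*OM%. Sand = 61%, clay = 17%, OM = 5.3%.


FC = 0.2576 - 0.0020*61 + 0.0036*17 + 0.0299*5.3
   = 0.2576 - 0.1220 + 0.0612 + 0.1585
   = 0.3553


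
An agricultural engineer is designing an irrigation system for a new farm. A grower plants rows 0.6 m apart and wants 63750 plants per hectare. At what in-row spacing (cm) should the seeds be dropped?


spacing = 10000 / (row_sp * density)
        = 10000 / (0.6 * 63750)
        = 10000 / 38250
        = 0.26144 m = 26.14 cm


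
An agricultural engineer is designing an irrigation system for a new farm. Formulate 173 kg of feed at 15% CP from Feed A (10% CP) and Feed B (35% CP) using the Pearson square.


parts_A = CP_b - target = 35 - 15 = 20
parts_B = target - CP_a = 15 - 10 = 5
total_parts = 20 + 5 = 25
Feed A = 173 * 20 / 25 = 138.40 kg
Feed B = 173 * 5 / 25 = 34.60 kg

138.40 kg


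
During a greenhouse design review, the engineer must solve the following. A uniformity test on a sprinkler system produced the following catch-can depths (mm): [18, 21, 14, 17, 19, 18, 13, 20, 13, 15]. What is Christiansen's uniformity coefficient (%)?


xbar = 168 / 10 = 16.800
sum|xi - xbar| = 24.400
CU = 100 * (1 - 24.400 / (10 * 16.800))
   = 100 * (1 - 0.1452)
   = 85.48%


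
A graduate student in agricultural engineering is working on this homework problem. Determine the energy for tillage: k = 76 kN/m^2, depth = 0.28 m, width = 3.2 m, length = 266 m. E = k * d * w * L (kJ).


E = k * d * w * L
  = 76 * 0.28 * 3.2 * 266
  = 18113.54 kJ


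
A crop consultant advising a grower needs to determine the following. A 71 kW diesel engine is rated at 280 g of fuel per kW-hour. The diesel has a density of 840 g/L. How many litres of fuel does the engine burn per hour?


FC = P * BSFC / rho_fuel
   = 71 * 280 / 840
   = 19880 / 840
   = 23.67 L/h


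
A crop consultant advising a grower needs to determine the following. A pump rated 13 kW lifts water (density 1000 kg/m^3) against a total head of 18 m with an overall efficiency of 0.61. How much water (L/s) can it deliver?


Q = (P * 1000 * eta) / (rho * g * H)
  = (13 * 1000 * 0.61) / (1000 * 9.81 * 18)
  = 7930 / 176580
  = 0.04491 m^3/s = 44.91 L/s


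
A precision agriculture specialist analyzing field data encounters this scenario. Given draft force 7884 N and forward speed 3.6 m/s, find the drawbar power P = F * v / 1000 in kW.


P = F * v / 1000
  = 7884 * 3.6 / 1000
  = 28382.40 / 1000
  = 28.38 kW


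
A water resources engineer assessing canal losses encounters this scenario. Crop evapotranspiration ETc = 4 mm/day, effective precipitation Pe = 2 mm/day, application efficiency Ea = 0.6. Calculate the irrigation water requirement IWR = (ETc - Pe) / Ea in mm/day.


IWR = (ETc - Pe) / Ea
    = (4 - 2) / 0.6
    = 2 / 0.6
    = 3.33 mm/day


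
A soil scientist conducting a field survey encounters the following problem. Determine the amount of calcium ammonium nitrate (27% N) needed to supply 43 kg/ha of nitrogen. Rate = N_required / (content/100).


Rate = N_required / (N_content / 100)
     = 43 / (27 / 100)
     = 43 / 0.27
     = 159.26 kg/ha


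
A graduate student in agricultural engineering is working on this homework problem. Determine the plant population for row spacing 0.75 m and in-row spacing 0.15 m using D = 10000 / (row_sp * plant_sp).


D = 10000 / (row_sp * plant_sp)
  = 10000 / (0.75 * 0.15)
  = 10000 / 0.1125
  = 88888.89 plants/ha


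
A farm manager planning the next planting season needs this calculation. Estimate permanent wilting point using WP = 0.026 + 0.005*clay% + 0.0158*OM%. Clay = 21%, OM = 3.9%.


WP = 0.026 + 0.005*21 + 0.0158*3.9
   = 0.026 + 0.1050 + 0.0616
   = 0.1926


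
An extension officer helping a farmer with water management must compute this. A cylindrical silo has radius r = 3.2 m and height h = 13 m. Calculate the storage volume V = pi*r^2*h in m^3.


V = pi * r^2 * h
  = pi * 3.2^2 * 13
  = pi * 10.24 * 13
  = 418.21 m^3


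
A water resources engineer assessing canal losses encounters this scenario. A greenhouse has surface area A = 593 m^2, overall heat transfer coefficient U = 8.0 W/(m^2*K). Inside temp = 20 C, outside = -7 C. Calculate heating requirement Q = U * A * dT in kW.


dT = 20 - (-7) = 27 K
Q = U * A * dT
  = 8.0 * 593 * 27
  = 128088 W = 128.09 kW


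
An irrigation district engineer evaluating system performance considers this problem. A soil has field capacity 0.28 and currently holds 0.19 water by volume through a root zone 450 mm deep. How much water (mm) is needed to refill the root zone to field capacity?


SMD = (FC - theta) * D
    = (0.28 - 0.19) * 450
    = 0.090 * 450
    = 40.50 mm


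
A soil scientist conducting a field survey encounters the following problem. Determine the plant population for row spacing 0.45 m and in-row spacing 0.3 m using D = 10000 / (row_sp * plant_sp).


D = 10000 / (row_sp * plant_sp)
  = 10000 / (0.45 * 0.3)
  = 10000 / 0.1350
  = 74074.07 plants/ha


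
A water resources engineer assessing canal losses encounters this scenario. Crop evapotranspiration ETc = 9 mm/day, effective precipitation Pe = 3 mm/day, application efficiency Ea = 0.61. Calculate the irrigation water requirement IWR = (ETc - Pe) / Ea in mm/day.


IWR = (ETc - Pe) / Ea
    = (9 - 3) / 0.61
    = 6 / 0.61
    = 9.84 mm/day


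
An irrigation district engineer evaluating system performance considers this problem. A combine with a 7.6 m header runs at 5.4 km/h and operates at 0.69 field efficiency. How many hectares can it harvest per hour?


C = w * v * eta_f / 10
  = 7.6 * 5.4 * 0.69 / 10
  = 28.32 / 10
  = 2.83 ha/h


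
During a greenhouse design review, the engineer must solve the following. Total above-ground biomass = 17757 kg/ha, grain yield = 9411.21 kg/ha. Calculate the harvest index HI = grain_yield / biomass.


HI = grain_yield / biomass
   = 9411.21 / 17757
   = 0.53


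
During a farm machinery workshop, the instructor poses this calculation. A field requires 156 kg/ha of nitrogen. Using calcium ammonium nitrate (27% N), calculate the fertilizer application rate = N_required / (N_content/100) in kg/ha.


Rate = N_required / (N_content / 100)
     = 156 / (27 / 100)
     = 156 / 0.27
     = 577.78 kg/ha


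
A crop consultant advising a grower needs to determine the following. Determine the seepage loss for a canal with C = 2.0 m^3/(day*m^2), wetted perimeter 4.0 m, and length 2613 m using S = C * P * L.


S = C * P * L
  = 2.0 * 4.0 * 2613
  = 20904 m^3/day


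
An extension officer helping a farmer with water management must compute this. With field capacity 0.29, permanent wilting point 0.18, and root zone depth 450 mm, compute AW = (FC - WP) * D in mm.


AW = (FC - WP) * D
   = (0.29 - 0.18) * 450
   = 0.11 * 450
   = 49.50 mm


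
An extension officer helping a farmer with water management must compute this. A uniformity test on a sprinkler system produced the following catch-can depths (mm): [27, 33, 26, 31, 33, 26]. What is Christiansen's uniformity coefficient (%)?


xbar = 176 / 6 = 29.333
sum|xi - xbar| = 18
CU = 100 * (1 - 18 / (6 * 29.333))
   = 100 * (1 - 0.1023)
   = 89.77%


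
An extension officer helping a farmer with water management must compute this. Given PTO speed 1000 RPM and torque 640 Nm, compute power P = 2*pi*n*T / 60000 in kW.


P = 2*pi*n*T / 60000
  = 2*pi * 1000 * 640 / 60000
  = 4021238.60 / 60000
  = 67.02 kW


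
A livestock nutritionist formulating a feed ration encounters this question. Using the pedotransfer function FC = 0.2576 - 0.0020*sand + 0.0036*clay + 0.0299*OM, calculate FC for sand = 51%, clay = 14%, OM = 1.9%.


FC = 0.2576 - 0.0020*51 + 0.0036*14 + 0.0299*1.9
   = 0.2576 - 0.1020 + 0.0504 + 0.0568
   = 0.2628


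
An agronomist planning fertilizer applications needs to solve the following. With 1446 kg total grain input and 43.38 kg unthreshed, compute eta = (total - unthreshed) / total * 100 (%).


eta = (total - unthreshed) / total * 100
    = (1446 - 43.38) / 1446 * 100
    = 1402.62 / 1446 * 100
    = 97%


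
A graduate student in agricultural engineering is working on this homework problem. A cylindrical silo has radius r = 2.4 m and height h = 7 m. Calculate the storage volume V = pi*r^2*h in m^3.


V = pi * r^2 * h
  = pi * 2.4^2 * 7
  = pi * 5.76 * 7
  = 126.67 m^3


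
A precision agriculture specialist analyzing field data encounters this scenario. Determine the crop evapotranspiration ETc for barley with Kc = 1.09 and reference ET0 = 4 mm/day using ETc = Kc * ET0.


ETc = Kc * ET0
    = 1.09 * 4
    = 4.36 mm/day


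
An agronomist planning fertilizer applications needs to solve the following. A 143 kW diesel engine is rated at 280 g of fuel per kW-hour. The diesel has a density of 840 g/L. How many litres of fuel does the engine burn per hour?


FC = P * BSFC / rho_fuel
   = 143 * 280 / 840
   = 40040 / 840
   = 47.67 L/h


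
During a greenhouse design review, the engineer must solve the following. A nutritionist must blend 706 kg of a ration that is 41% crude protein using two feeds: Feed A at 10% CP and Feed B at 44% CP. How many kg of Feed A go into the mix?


parts_A = CP_b - target = 44 - 41 = 3
parts_B = target - CP_a = 41 - 10 = 31
total_parts = 3 + 31 = 34
Feed A = 706 * 3 / 34 = 62.29 kg
Feed B = 706 * 31 / 34 = 643.71 kg

62.29 kg


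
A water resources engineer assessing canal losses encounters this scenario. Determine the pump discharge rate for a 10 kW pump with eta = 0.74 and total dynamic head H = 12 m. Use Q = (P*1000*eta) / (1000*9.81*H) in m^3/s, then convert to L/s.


Q = (P * 1000 * eta) / (rho * g * H)
  = (10 * 1000 * 0.74) / (1000 * 9.81 * 12)
  = 7400 / 117720
  = 0.06286 m^3/s = 62.86 L/s


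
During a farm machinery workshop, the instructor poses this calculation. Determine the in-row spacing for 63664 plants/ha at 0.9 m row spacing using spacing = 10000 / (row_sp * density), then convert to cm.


spacing = 10000 / (row_sp * density)
        = 10000 / (0.9 * 63664)
        = 10000 / 57297.60
        = 0.17453 m = 17.45 cm


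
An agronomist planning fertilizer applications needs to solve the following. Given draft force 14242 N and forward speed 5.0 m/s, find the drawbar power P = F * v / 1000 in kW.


P = F * v / 1000
  = 14242 * 5.0 / 1000
  = 71210 / 1000
  = 71.21 kW


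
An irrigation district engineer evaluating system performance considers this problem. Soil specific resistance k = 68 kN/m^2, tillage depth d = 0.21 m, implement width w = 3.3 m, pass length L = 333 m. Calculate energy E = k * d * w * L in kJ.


E = k * d * w * L
  = 68 * 0.21 * 3.3 * 333
  = 15692.29 kJ


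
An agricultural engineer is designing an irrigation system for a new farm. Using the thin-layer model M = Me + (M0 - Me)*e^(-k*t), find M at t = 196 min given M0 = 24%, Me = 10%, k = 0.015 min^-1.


M = Me + (M0 - Me) * e^(-k*t)
  = 10 + (24 - 10) * e^(-0.015*196)
  = 10 + 14 * e^(-2.940)
  = 10 + 14 * 0.05287
  = 10 + 0.7401
  = 10.74%


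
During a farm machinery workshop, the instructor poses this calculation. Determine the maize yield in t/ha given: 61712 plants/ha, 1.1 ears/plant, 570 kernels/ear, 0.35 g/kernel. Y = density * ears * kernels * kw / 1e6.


Y = density * ears * kernels * kw
  = 61712 * 1.1 * 570 * 0.35 g/ha
  = 13542698.40 g/ha
  = 13542.70 kg/ha = 13.54 t/ha


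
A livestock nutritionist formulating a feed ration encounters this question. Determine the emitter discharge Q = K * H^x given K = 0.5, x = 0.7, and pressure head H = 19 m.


Q = K * H^x
  = 0.5 * 19^0.7
  = 0.5 * 7.8547
  = 3.93 L/h


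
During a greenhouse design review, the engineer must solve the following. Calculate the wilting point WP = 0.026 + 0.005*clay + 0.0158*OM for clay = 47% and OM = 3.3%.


WP = 0.026 + 0.005*47 + 0.0158*3.3
   = 0.026 + 0.2350 + 0.0521
   = 0.3131


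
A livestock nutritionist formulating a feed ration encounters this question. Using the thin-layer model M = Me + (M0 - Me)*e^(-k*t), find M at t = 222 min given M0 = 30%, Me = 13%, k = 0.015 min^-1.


M = Me + (M0 - Me) * e^(-k*t)
  = 13 + (30 - 13) * e^(-0.015*222)
  = 13 + 17 * e^(-3.330)
  = 13 + 17 * 0.03579
  = 13 + 0.6085
  = 13.61%


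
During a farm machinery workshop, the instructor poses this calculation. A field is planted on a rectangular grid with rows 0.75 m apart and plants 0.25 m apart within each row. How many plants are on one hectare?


D = 10000 / (row_sp * plant_sp)
  = 10000 / (0.75 * 0.25)
  = 10000 / 0.1875
  = 53333.33 plants/ha


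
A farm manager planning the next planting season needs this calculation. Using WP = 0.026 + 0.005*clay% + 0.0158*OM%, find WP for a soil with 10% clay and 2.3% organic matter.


WP = 0.026 + 0.005*10 + 0.0158*2.3
   = 0.026 + 0.0500 + 0.0363
   = 0.1123


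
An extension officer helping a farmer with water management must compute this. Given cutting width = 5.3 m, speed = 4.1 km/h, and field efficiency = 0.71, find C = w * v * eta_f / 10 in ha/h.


C = w * v * eta_f / 10
  = 5.3 * 4.1 * 0.71 / 10
  = 15.43 / 10
  = 1.54 ha/h


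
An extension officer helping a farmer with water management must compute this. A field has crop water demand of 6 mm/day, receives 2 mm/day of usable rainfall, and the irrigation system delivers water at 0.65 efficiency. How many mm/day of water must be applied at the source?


IWR = (ETc - Pe) / Ea
    = (6 - 2) / 0.65
    = 4 / 0.65
    = 6.15 mm/day


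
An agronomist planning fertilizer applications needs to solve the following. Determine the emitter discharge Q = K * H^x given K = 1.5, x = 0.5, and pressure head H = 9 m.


Q = K * H^x
  = 1.5 * 9^0.5
  = 1.5 * 3
  = 4.50 L/h


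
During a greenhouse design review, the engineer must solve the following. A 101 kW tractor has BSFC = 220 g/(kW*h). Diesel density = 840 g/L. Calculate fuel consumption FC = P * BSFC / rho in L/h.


FC = P * BSFC / rho_fuel
   = 101 * 220 / 840
   = 22220 / 840
   = 26.45 L/h


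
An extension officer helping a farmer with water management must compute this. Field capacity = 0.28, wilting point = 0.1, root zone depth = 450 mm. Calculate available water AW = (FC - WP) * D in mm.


AW = (FC - WP) * D
   = (0.28 - 0.1) * 450
   = 0.18 * 450
   = 81 mm


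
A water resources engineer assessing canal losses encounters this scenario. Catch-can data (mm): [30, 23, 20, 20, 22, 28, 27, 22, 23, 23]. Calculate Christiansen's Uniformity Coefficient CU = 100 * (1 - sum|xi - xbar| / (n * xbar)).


xbar = 238 / 10 = 23.800
sum|xi - xbar| = 27.200
CU = 100 * (1 - 27.200 / (10 * 23.800))
   = 100 * (1 - 0.1143)
   = 88.57%


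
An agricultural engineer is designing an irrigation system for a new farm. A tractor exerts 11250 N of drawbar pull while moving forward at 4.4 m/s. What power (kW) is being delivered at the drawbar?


P = F * v / 1000
  = 11250 * 4.4 / 1000
  = 49500 / 1000
  = 49.50 kW


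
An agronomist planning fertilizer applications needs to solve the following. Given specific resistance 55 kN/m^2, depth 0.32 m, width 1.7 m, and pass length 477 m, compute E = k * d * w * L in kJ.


E = k * d * w * L
  = 55 * 0.32 * 1.7 * 477
  = 14271.84 kJ


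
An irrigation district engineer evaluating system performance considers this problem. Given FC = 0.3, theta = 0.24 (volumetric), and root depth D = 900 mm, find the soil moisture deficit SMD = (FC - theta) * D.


SMD = (FC - theta) * D
    = (0.3 - 0.24) * 900
    = 0.060 * 900
    = 54 mm


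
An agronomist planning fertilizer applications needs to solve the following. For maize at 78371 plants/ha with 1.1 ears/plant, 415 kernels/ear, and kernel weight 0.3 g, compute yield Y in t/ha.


Y = density * ears * kernels * kw
  = 78371 * 1.1 * 415 * 0.3 g/ha
  = 10732908.45 g/ha
  = 10732.91 kg/ha = 10.73 t/ha


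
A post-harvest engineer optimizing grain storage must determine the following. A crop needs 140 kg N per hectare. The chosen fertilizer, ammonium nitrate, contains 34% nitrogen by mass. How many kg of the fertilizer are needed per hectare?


Rate = N_required / (N_content / 100)
     = 140 / (34 / 100)
     = 140 / 0.34
     = 411.76 kg/ha


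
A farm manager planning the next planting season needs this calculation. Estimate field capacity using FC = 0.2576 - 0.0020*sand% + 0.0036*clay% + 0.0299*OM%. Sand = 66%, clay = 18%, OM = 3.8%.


FC = 0.2576 - 0.0020*66 + 0.0036*18 + 0.0299*3.8
   = 0.2576 - 0.1320 + 0.0648 + 0.1136
   = 0.3040


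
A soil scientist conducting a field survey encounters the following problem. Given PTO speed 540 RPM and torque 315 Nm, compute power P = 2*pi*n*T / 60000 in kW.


P = 2*pi*n*T / 60000
  = 2*pi * 540 * 315 / 60000
  = 1068769.82 / 60000
  = 17.81 kW


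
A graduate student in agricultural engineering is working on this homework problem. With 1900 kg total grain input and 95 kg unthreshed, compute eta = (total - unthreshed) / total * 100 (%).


eta = (total - unthreshed) / total * 100
    = (1900 - 95) / 1900 * 100
    = 1805 / 1900 * 100
    = 95%


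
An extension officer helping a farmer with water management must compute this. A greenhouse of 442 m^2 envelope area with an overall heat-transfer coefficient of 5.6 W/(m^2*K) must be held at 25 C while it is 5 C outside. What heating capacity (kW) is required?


dT = 25 - (5) = 20 K
Q = U * A * dT
  = 5.6 * 442 * 20
  = 49504 W = 49.50 kW


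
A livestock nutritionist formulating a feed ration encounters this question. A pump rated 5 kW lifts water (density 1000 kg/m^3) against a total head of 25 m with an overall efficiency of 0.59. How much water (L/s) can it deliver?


Q = (P * 1000 * eta) / (rho * g * H)
  = (5 * 1000 * 0.59) / (1000 * 9.81 * 25)
  = 2950 / 245250
  = 0.01203 m^3/s = 12.03 L/s


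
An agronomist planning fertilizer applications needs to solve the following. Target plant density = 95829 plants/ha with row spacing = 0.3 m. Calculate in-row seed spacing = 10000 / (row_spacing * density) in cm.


spacing = 10000 / (row_sp * density)
        = 10000 / (0.3 * 95829)
        = 10000 / 28748.70
        = 0.34784 m = 34.78 cm


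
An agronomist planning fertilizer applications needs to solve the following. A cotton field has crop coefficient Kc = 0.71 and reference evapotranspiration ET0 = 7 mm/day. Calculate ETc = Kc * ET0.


ETc = Kc * ET0
    = 0.71 * 7
    = 4.97 mm/day


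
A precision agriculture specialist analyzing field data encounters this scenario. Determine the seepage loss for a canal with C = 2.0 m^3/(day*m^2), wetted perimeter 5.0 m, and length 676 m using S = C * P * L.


S = C * P * L
  = 2.0 * 5.0 * 676
  = 6760 m^3/day


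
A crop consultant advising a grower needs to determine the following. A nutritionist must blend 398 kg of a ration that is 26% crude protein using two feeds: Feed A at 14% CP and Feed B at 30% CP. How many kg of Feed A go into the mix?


parts_A = CP_b - target = 30 - 26 = 4
parts_B = target - CP_a = 26 - 14 = 12
total_parts = 4 + 12 = 16
Feed A = 398 * 4 / 16 = 99.50 kg
Feed B = 398 * 12 / 16 = 298.50 kg

99.50 kg


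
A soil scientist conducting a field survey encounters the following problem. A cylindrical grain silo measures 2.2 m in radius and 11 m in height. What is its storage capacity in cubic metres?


V = pi * r^2 * h
  = pi * 2.2^2 * 11
  = pi * 4.84 * 11
  = 167.26 m^3


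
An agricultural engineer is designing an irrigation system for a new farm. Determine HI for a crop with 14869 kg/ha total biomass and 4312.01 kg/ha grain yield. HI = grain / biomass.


HI = grain_yield / biomass
   = 4312.01 / 14869
   = 0.29


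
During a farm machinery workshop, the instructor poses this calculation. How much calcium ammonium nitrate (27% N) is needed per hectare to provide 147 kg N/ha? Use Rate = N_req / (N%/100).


Rate = N_required / (N_content / 100)
     = 147 / (27 / 100)
     = 147 / 0.27
     = 544.44 kg/ha


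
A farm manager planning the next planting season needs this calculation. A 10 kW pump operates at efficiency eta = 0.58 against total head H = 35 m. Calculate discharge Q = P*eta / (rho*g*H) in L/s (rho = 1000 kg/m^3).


Q = (P * 1000 * eta) / (rho * g * H)
  = (10 * 1000 * 0.58) / (1000 * 9.81 * 35)
  = 5800 / 343350
  = 0.01689 m^3/s = 16.89 L/s


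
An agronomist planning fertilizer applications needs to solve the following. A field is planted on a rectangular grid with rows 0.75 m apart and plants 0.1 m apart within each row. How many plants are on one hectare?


D = 10000 / (row_sp * plant_sp)
  = 10000 / (0.75 * 0.1)
  = 10000 / 0.0750
  = 133333.33 plants/ha


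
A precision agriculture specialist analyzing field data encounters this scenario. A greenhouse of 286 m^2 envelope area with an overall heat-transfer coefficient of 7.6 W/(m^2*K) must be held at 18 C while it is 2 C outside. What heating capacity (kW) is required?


dT = 18 - (2) = 16 K
Q = U * A * dT
  = 7.6 * 286 * 16
  = 34777.60 W = 34.78 kW


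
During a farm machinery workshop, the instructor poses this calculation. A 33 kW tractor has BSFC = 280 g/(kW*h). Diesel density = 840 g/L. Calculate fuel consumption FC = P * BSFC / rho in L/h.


FC = P * BSFC / rho_fuel
   = 33 * 280 / 840
   = 9240 / 840
   = 11 L/h


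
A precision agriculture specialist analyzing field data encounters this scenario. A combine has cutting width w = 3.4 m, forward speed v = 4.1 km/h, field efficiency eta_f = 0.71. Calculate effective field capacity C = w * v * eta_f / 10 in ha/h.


C = w * v * eta_f / 10
  = 3.4 * 4.1 * 0.71 / 10
  = 9.90 / 10
  = 0.99 ha/h


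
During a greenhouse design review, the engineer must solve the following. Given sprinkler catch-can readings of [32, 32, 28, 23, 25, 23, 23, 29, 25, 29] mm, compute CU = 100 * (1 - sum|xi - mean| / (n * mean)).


xbar = 269 / 10 = 26.900
sum|xi - xbar| = 31
CU = 100 * (1 - 31 / (10 * 26.900))
   = 100 * (1 - 0.1152)
   = 88.48%


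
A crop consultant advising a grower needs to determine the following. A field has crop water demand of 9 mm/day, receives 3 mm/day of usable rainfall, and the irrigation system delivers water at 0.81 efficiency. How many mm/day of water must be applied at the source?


IWR = (ETc - Pe) / Ea
    = (9 - 3) / 0.81
    = 6 / 0.81
    = 7.41 mm/day


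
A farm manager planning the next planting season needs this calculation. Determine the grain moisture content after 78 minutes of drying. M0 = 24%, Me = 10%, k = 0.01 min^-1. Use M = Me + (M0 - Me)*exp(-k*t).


M = Me + (M0 - Me) * e^(-k*t)
  = 10 + (24 - 10) * e^(-0.01*78)
  = 10 + 14 * e^(-0.780)
  = 10 + 14 * 0.45841
  = 10 + 6.4177
  = 16.42%


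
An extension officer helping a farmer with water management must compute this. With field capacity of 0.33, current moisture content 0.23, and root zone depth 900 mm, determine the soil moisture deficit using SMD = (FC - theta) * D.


SMD = (FC - theta) * D
    = (0.33 - 0.23) * 900
    = 0.100 * 900
    = 90 mm


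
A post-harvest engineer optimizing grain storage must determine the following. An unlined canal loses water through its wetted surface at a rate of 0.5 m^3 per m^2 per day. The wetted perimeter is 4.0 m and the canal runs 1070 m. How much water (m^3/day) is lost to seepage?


S = C * P * L
  = 0.5 * 4.0 * 1070
  = 2140 m^3/day


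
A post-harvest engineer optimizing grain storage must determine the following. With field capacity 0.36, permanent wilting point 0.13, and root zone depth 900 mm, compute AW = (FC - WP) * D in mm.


AW = (FC - WP) * D
   = (0.36 - 0.13) * 900
   = 0.23 * 900
   = 207 mm


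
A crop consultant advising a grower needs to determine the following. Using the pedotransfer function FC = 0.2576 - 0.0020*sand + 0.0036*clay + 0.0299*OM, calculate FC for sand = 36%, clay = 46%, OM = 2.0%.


FC = 0.2576 - 0.0020*36 + 0.0036*46 + 0.0299*2.0
   = 0.2576 - 0.0720 + 0.1656 + 0.0598
   = 0.4110


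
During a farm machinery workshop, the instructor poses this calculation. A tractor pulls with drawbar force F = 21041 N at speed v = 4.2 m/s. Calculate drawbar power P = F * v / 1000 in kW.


P = F * v / 1000
  = 21041 * 4.2 / 1000
  = 88372.20 / 1000
  = 88.37 kW


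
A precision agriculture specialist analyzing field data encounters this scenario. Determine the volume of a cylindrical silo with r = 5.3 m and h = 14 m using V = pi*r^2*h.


V = pi * r^2 * h
  = pi * 5.3^2 * 14
  = pi * 28.09 * 14
  = 1235.46 m^3


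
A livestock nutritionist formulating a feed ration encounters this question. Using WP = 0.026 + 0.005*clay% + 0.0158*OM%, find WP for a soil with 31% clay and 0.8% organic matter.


WP = 0.026 + 0.005*31 + 0.0158*0.8
   = 0.026 + 0.1550 + 0.0126
   = 0.1936


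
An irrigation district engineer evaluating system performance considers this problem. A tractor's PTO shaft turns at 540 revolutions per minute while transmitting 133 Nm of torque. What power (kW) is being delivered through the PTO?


P = 2*pi*n*T / 60000
  = 2*pi * 540 * 133 / 60000
  = 451258.37 / 60000
  = 7.52 kW


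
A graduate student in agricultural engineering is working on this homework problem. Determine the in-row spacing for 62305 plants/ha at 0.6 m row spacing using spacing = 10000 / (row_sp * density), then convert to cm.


spacing = 10000 / (row_sp * density)
        = 10000 / (0.6 * 62305)
        = 10000 / 37383
        = 0.26750 m = 26.75 cm


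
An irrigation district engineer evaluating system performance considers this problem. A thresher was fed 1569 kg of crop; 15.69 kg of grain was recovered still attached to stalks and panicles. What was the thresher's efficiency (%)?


eta = (total - unthreshed) / total * 100
    = (1569 - 15.69) / 1569 * 100
    = 1553.31 / 1569 * 100
    = 99%


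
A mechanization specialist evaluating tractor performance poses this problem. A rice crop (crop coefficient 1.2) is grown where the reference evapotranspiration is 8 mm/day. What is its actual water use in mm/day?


ETc = Kc * ET0
    = 1.2 * 8
    = 9.60 mm/day


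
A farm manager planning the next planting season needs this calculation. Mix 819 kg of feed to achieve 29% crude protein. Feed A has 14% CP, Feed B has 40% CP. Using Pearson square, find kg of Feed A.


parts_A = CP_b - target = 40 - 29 = 11
parts_B = target - CP_a = 29 - 14 = 15
total_parts = 11 + 15 = 26
Feed A = 819 * 11 / 26 = 346.50 kg
Feed B = 819 * 15 / 26 = 472.50 kg

346.50 kg


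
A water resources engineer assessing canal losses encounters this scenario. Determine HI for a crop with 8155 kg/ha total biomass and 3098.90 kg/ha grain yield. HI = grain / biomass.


HI = grain_yield / biomass
   = 3098.90 / 8155
   = 0.38


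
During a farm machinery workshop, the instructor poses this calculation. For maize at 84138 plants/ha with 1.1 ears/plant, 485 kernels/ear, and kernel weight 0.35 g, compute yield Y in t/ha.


Y = density * ears * kernels * kw
  = 84138 * 1.1 * 485 * 0.35 g/ha
  = 15710668.05 g/ha
  = 15710.67 kg/ha = 15.71 t/ha


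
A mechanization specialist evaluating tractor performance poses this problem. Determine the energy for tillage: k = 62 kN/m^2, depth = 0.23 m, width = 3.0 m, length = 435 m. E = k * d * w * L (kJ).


E = k * d * w * L
  = 62 * 0.23 * 3.0 * 435
  = 18609.30 kJ


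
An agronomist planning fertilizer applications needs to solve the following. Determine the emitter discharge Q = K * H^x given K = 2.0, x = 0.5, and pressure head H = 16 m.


Q = K * H^x
  = 2.0 * 16^0.5
  = 2.0 * 4
  = 8 L/h


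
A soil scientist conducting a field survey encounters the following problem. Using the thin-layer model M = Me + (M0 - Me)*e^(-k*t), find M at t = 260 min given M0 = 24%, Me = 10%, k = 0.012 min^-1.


M = Me + (M0 - Me) * e^(-k*t)
  = 10 + (24 - 10) * e^(-0.012*260)
  = 10 + 14 * e^(-3.120)
  = 10 + 14 * 0.04416
  = 10 + 0.6182
  = 10.62%


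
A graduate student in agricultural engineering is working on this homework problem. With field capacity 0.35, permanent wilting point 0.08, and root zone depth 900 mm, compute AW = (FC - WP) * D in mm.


AW = (FC - WP) * D
   = (0.35 - 0.08) * 900
   = 0.27 * 900
   = 243 mm


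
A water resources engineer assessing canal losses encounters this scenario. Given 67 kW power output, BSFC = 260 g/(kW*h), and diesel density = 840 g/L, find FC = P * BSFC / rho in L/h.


FC = P * BSFC / rho_fuel
   = 67 * 260 / 840
   = 17420 / 840
   = 20.74 L/h


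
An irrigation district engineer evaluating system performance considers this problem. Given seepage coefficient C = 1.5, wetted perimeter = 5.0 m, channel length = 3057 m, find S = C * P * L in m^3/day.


S = C * P * L
  = 1.5 * 5.0 * 3057
  = 22927.50 m^3/day


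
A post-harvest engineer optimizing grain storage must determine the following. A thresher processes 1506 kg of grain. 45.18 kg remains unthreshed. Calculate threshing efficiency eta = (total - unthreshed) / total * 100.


eta = (total - unthreshed) / total * 100
    = (1506 - 45.18) / 1506 * 100
    = 1460.82 / 1506 * 100
    = 97%


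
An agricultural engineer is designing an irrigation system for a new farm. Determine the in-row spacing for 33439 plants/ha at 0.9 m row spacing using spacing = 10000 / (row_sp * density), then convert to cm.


spacing = 10000 / (row_sp * density)
        = 10000 / (0.9 * 33439)
        = 10000 / 30095.10
        = 0.33228 m = 33.23 cm


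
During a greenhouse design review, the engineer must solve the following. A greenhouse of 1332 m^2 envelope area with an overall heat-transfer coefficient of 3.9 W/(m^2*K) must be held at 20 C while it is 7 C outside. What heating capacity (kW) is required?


dT = 20 - (7) = 13 K
Q = U * A * dT
  = 3.9 * 1332 * 13
  = 67532.40 W = 67.53 kW


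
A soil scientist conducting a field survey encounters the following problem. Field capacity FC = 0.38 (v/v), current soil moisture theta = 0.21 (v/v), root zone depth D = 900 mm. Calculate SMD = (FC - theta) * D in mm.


SMD = (FC - theta) * D
    = (0.38 - 0.21) * 900
    = 0.170 * 900
    = 153 mm


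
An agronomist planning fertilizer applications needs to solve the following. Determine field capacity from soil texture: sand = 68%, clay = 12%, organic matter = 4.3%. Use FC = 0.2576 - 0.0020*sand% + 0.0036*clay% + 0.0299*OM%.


FC = 0.2576 - 0.0020*68 + 0.0036*12 + 0.0299*4.3
   = 0.2576 - 0.1360 + 0.0432 + 0.1286
   = 0.2934


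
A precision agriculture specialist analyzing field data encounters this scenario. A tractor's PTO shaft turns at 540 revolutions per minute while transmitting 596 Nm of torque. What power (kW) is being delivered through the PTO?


P = 2*pi*n*T / 60000
  = 2*pi * 540 * 596 / 60000
  = 2022180.36 / 60000
  = 33.70 kW


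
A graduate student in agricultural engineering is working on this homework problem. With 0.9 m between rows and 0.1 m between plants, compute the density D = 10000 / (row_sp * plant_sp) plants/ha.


D = 10000 / (row_sp * plant_sp)
  = 10000 / (0.9 * 0.1)
  = 10000 / 0.0900
  = 111111.11 plants/ha


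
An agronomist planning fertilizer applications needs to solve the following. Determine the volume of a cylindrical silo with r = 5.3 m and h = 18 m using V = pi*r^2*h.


V = pi * r^2 * h
  = pi * 5.3^2 * 18
  = pi * 28.09 * 18
  = 1588.45 m^3


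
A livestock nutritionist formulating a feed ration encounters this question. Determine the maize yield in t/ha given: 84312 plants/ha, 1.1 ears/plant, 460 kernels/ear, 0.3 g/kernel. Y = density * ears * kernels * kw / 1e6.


Y = density * ears * kernels * kw
  = 84312 * 1.1 * 460 * 0.3 g/ha
  = 12798561.60 g/ha
  = 12798.56 kg/ha = 12.80 t/ha


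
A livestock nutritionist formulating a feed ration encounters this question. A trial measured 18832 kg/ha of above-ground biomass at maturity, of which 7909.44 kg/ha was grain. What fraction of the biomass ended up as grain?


HI = grain_yield / biomass
   = 7909.44 / 18832
   = 0.42


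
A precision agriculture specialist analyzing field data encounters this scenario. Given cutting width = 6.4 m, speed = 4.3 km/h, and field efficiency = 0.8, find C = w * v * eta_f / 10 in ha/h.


C = w * v * eta_f / 10
  = 6.4 * 4.3 * 0.8 / 10
  = 22.02 / 10
  = 2.20 ha/h


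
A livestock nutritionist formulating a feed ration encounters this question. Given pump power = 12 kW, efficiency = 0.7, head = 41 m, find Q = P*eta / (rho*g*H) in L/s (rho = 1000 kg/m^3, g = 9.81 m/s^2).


Q = (P * 1000 * eta) / (rho * g * H)
  = (12 * 1000 * 0.7) / (1000 * 9.81 * 41)
  = 8400 / 402210
  = 0.02088 m^3/s = 20.88 L/s


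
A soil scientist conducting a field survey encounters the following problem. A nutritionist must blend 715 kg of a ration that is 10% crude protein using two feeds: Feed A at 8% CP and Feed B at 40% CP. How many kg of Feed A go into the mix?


parts_A = CP_b - target = 40 - 10 = 30
parts_B = target - CP_a = 10 - 8 = 2
total_parts = 30 + 2 = 32
Feed A = 715 * 30 / 32 = 670.31 kg
Feed B = 715 * 2 / 32 = 44.69 kg

670.31 kg


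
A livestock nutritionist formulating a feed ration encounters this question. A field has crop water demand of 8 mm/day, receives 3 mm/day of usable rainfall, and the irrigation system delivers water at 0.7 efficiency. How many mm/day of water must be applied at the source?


IWR = (ETc - Pe) / Ea
    = (8 - 3) / 0.7
    = 5 / 0.7
    = 7.14 mm/day


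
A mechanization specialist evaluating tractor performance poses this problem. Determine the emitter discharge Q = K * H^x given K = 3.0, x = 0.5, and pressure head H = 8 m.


Q = K * H^x
  = 3.0 * 8^0.5
  = 3.0 * 2.8284
  = 8.49 L/h


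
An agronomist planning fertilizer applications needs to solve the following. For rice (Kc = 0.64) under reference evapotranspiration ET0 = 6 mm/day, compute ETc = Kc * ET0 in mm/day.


ETc = Kc * ET0
    = 0.64 * 6
    = 3.84 mm/day


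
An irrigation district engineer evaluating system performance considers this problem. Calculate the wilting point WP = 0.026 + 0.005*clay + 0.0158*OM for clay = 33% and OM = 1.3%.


WP = 0.026 + 0.005*33 + 0.0158*1.3
   = 0.026 + 0.1650 + 0.0205
   = 0.2115


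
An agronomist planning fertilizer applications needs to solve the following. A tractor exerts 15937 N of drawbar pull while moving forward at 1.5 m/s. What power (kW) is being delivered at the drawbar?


P = F * v / 1000
  = 15937 * 1.5 / 1000
  = 23905.50 / 1000
  = 23.91 kW


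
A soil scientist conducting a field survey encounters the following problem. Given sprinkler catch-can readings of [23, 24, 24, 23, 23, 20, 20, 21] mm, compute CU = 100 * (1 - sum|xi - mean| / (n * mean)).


xbar = 178 / 8 = 22.250
sum|xi - xbar| = 11.500
CU = 100 * (1 - 11.500 / (8 * 22.250))
   = 100 * (1 - 0.0646)
   = 93.54%


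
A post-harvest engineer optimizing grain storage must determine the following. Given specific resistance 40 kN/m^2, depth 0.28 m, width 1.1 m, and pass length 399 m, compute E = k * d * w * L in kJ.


E = k * d * w * L
  = 40 * 0.28 * 1.1 * 399
  = 4915.68 kJ


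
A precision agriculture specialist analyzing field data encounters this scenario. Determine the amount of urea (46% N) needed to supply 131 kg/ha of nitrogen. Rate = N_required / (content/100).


Rate = N_required / (N_content / 100)
     = 131 / (46 / 100)
     = 131 / 0.46
     = 284.78 kg/ha


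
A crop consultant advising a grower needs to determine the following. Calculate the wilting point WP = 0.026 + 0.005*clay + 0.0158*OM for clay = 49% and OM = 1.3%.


WP = 0.026 + 0.005*49 + 0.0158*1.3
   = 0.026 + 0.2450 + 0.0205
   = 0.2915


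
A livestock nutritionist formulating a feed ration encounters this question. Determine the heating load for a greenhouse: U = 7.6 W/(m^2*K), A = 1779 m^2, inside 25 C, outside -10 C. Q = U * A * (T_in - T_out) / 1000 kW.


dT = 25 - (-10) = 35 K
Q = U * A * dT
  = 7.6 * 1779 * 35
  = 473214 W = 473.21 kW


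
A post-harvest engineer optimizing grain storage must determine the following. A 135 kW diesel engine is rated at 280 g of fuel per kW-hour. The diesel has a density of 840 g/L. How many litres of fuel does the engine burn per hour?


FC = P * BSFC / rho_fuel
   = 135 * 280 / 840
   = 37800 / 840
   = 45 L/h


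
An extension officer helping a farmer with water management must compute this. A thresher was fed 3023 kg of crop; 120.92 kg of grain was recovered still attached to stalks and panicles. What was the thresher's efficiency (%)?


eta = (total - unthreshed) / total * 100
    = (3023 - 120.92) / 3023 * 100
    = 2902.08 / 3023 * 100
    = 96%


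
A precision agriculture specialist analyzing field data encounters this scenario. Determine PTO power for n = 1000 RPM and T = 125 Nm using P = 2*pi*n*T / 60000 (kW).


P = 2*pi*n*T / 60000
  = 2*pi * 1000 * 125 / 60000
  = 785398.16 / 60000
  = 13.09 kW


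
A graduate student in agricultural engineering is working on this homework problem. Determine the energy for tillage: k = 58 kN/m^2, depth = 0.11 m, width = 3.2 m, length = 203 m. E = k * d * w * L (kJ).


E = k * d * w * L
  = 58 * 0.11 * 3.2 * 203
  = 4144.45 kJ
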